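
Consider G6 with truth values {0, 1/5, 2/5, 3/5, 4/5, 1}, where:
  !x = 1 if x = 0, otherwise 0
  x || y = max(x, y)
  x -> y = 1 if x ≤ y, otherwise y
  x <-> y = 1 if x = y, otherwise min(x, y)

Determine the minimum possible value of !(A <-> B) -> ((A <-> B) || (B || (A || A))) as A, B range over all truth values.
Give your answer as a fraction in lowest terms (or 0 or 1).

Take A = 0, B = 1/5:
A <-> B = 0 <-> 1/5 = 0
!(A <-> B) = !0 = 1
A <-> B = 0 <-> 1/5 = 0
A || A = 0 || 0 = 0
B || (A || A) = 1/5 || 0 = 1/5
(A <-> B) || (B || (A || A)) = 0 || 1/5 = 1/5
!(A <-> B) -> ((A <-> B) || (B || (A || A))) = 1 -> 1/5 = 1/5
No assignment yields a value below 1/5, so this is the minimum.

1/5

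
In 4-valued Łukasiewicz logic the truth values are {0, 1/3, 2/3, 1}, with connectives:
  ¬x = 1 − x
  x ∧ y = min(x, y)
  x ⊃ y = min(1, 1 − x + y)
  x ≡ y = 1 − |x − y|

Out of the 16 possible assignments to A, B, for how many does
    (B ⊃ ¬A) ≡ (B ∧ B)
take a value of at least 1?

2

A = 0, B = 0 ↦ 0  <
A = 0, B = 1/3 ↦ 1/3  <
A = 0, B = 2/3 ↦ 2/3  <
A = 0, B = 1 ↦ 1  ≥
A = 1/3, B = 0 ↦ 0  <
A = 1/3, B = 1/3 ↦ 1/3  <
A = 1/3, B = 2/3 ↦ 2/3  <
A = 1/3, B = 1 ↦ 2/3  <
A = 2/3, B = 0 ↦ 0  <
A = 2/3, B = 1/3 ↦ 1/3  <
A = 2/3, B = 2/3 ↦ 1  ≥
A = 2/3, B = 1 ↦ 1/3  <
A = 1, B = 0 ↦ 0  <
A = 1, B = 1/3 ↦ 2/3  <
A = 1, B = 2/3 ↦ 2/3  <
A = 1, B = 1 ↦ 0  <
So 2 of the 16 assignments meet the threshold.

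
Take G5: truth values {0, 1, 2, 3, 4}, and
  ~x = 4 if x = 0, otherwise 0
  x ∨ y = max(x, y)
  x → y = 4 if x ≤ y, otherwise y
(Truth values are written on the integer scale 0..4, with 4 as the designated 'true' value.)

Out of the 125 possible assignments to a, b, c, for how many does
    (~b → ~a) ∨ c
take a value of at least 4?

109

value 4: 109 assignments (counts)
value 3: 4 assignments
value 2: 4 assignments
value 1: 4 assignments
value 0: 4 assignments
So 109 of the 125 assignments meet the threshold.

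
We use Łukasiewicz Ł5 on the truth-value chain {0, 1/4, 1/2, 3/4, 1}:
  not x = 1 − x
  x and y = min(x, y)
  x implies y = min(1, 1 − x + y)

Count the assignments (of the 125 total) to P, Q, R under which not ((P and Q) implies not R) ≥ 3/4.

5

value 1: 1 assignment (counts)
value 3/4: 4 assignments (counts)
value 1/2: 9 assignments
value 1/4: 16 assignments
value 0: 95 assignments
So 5 of the 125 assignments meet the threshold.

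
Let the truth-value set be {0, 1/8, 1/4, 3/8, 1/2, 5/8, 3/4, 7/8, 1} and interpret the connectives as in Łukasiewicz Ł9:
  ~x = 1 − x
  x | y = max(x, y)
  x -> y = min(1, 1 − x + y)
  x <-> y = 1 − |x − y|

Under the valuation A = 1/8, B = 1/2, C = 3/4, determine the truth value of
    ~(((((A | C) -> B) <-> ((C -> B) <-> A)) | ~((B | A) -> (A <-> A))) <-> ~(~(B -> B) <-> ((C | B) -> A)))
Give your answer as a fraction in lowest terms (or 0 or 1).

1/4

A | C = 1/8 | 3/4 = 3/4
(A | C) -> B = 3/4 -> 1/2 = 3/4
C -> B = 3/4 -> 1/2 = 3/4
(C -> B) <-> A = 3/4 <-> 1/8 = 3/8
((A | C) -> B) <-> ((C -> B) <-> A) = 3/4 <-> 3/8 = 5/8
B | A = 1/2 | 1/8 = 1/2
A <-> A = 1/8 <-> 1/8 = 1
(B | A) -> (A <-> A) = 1/2 -> 1 = 1
~((B | A) -> (A <-> A)) = ~1 = 0
(((A | C) -> B) <-> ((C -> B) <-> A)) | ~((B | A) -> (A <-> A)) = 5/8 | 0 = 5/8
B -> B = 1/2 -> 1/2 = 1
~(B -> B) = ~1 = 0
C | B = 3/4 | 1/2 = 3/4
(C | B) -> A = 3/4 -> 1/8 = 3/8
~(B -> B) <-> ((C | B) -> A) = 0 <-> 3/8 = 5/8
~(~(B -> B) <-> ((C | B) -> A)) = ~5/8 = 3/8
((((A | C) -> B) <-> ((C -> B) <-> A)) | ~((B | A) -> (A <-> A))) <-> ~(~(B -> B) <-> ((C | B) -> A)) = 5/8 <-> 3/8 = 3/4
~(((((A | C) -> B) <-> ((C -> B) <-> A)) | ~((B | A) -> (A <-> A))) <-> ~(~(B -> B) <-> ((C | B) -> A))) = ~3/4 = 1/4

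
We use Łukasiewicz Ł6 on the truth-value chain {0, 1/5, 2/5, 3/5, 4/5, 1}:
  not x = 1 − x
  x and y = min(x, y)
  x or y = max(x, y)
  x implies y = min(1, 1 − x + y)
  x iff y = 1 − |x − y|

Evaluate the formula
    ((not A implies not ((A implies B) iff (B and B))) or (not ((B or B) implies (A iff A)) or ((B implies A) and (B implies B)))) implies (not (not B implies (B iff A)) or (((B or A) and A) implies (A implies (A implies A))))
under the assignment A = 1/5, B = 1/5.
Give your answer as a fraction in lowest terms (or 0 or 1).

not A = not 1/5 = 4/5
A implies B = 1/5 implies 1/5 = 1
B and B = 1/5 and 1/5 = 1/5
(A implies B) iff (B and B) = 1 iff 1/5 = 1/5
not ((A implies B) iff (B and B)) = not 1/5 = 4/5
not A implies not ((A implies B) iff (B and B)) = 4/5 implies 4/5 = 1
B or B = 1/5 or 1/5 = 1/5
A iff A = 1/5 iff 1/5 = 1
(B or B) implies (A iff A) = 1/5 implies 1 = 1
not ((B or B) implies (A iff A)) = not 1 = 0
B implies A = 1/5 implies 1/5 = 1
B implies B = 1/5 implies 1/5 = 1
(B implies A) and (B implies B) = 1 and 1 = 1
not ((B or B) implies (A iff A)) or ((B implies A) and (B implies B)) = 0 or 1 = 1
(not A implies not ((A implies B) iff (B and B))) or (not ((B or B) implies (A iff A)) or ((B implies A) and (B implies B))) = 1 or 1 = 1
not B = not 1/5 = 4/5
B iff A = 1/5 iff 1/5 = 1
not B implies (B iff A) = 4/5 implies 1 = 1
not (not B implies (B iff A)) = not 1 = 0
B or A = 1/5 or 1/5 = 1/5
(B or A) and A = 1/5 and 1/5 = 1/5
A implies A = 1/5 implies 1/5 = 1
A implies (A implies A) = 1/5 implies 1 = 1
((B or A) and A) implies (A implies (A implies A)) = 1/5 implies 1 = 1
not (not B implies (B iff A)) or (((B or A) and A) implies (A implies (A implies A))) = 0 or 1 = 1
((not A implies not ((A implies B) iff (B and B))) or (not ((B or B) implies (A iff A)) or ((B implies A) and (B implies B)))) implies (not (not B implies (B iff A)) or (((B or A) and A) implies (A implies (A implies A)))) = 1 implies 1 = 1

1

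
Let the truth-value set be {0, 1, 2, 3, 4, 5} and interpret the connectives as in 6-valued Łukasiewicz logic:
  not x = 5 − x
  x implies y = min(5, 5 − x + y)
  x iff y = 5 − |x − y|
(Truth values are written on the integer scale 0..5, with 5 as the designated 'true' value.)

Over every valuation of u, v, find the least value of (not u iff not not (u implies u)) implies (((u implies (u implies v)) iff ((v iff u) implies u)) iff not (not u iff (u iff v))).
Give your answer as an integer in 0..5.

3

Take u = 2, v = 0:
not u = not 2 = 3
u implies u = 2 implies 2 = 5
not (u implies u) = not 5 = 0
not not (u implies u) = not 0 = 5
not u iff not not (u implies u) = 3 iff 5 = 3
u implies v = 2 implies 0 = 3
u implies (u implies v) = 2 implies 3 = 5
v iff u = 0 iff 2 = 3
(v iff u) implies u = 3 implies 2 = 4
(u implies (u implies v)) iff ((v iff u) implies u) = 5 iff 4 = 4
not u = not 2 = 3
u iff v = 2 iff 0 = 3
not u iff (u iff v) = 3 iff 3 = 5
not (not u iff (u iff v)) = not 5 = 0
((u implies (u implies v)) iff ((v iff u) implies u)) iff not (not u iff (u iff v)) = 4 iff 0 = 1
(not u iff not not (u implies u)) implies (((u implies (u implies v)) iff ((v iff u) implies u)) iff not (not u iff (u iff v))) = 3 implies 1 = 3
No assignment yields a value below 3, so this is the minimum.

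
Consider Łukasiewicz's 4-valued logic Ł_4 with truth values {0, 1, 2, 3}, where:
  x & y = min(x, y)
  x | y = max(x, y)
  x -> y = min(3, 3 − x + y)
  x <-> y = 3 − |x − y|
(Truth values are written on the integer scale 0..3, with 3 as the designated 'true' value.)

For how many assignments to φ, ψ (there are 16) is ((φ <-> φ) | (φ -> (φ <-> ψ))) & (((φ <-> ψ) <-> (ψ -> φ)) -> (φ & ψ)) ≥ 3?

φ = 0, ψ = 0 ↦ 0  <
φ = 0, ψ = 1 ↦ 0  <
φ = 0, ψ = 2 ↦ 0  <
φ = 0, ψ = 3 ↦ 0  <
φ = 1, ψ = 0 ↦ 1  <
φ = 1, ψ = 1 ↦ 1  <
φ = 1, ψ = 2 ↦ 1  <
φ = 1, ψ = 3 ↦ 1  <
φ = 2, ψ = 0 ↦ 2  <
φ = 2, ψ = 1 ↦ 2  <
φ = 2, ψ = 2 ↦ 2  <
φ = 2, ψ = 3 ↦ 2  <
φ = 3, ψ = 0 ↦ 3  ≥
φ = 3, ψ = 1 ↦ 3  ≥
φ = 3, ψ = 2 ↦ 3  ≥
φ = 3, ψ = 3 ↦ 3  ≥
So 4 of the 16 assignments meet the threshold.

4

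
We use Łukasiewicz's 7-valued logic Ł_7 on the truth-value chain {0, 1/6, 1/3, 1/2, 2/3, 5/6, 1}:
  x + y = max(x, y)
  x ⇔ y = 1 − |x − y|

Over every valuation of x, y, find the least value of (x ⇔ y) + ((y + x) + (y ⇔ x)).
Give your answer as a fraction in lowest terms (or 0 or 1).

Take x = 0, y = 1/2:
x ⇔ y = 0 ⇔ 1/2 = 1/2
y + x = 1/2 + 0 = 1/2
y ⇔ x = 1/2 ⇔ 0 = 1/2
(y + x) + (y ⇔ x) = 1/2 + 1/2 = 1/2
(x ⇔ y) + ((y + x) + (y ⇔ x)) = 1/2 + 1/2 = 1/2
No assignment yields a value below 1/2, so this is the minimum.

1/2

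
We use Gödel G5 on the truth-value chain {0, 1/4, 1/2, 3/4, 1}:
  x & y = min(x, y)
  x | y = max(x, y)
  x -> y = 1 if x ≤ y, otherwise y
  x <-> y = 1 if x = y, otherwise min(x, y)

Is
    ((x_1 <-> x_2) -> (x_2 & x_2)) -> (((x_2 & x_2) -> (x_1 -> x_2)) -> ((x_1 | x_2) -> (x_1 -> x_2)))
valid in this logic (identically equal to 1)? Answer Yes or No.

No

Counterexample: take x_1 = 1/4, x_2 = 0.
x_1 <-> x_2 = 1/4 <-> 0 = 0
x_2 & x_2 = 0 & 0 = 0
(x_1 <-> x_2) -> (x_2 & x_2) = 0 -> 0 = 1
x_2 & x_2 = 0 & 0 = 0
x_1 -> x_2 = 1/4 -> 0 = 0
(x_2 & x_2) -> (x_1 -> x_2) = 0 -> 0 = 1
x_1 | x_2 = 1/4 | 0 = 1/4
x_1 -> x_2 = 1/4 -> 0 = 0
(x_1 | x_2) -> (x_1 -> x_2) = 1/4 -> 0 = 0
((x_2 & x_2) -> (x_1 -> x_2)) -> ((x_1 | x_2) -> (x_1 -> x_2)) = 1 -> 0 = 0
((x_1 <-> x_2) -> (x_2 & x_2)) -> (((x_2 & x_2) -> (x_1 -> x_2)) -> ((x_1 | x_2) -> (x_1 -> x_2))) = 1 -> 0 = 0
This gives 0 ≠ 1.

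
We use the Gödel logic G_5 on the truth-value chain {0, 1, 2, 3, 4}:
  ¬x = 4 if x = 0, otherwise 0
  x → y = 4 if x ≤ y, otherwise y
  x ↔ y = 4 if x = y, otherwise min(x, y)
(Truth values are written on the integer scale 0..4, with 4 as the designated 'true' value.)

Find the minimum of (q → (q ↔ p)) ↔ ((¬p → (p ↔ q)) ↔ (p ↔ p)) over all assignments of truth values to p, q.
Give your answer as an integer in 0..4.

Take p = 1, q = 2:
q ↔ p = 2 ↔ 1 = 1
q → (q ↔ p) = 2 → 1 = 1
¬p = ¬1 = 0
p ↔ q = 1 ↔ 2 = 1
¬p → (p ↔ q) = 0 → 1 = 4
p ↔ p = 1 ↔ 1 = 4
(¬p → (p ↔ q)) ↔ (p ↔ p) = 4 ↔ 4 = 4
(q → (q ↔ p)) ↔ ((¬p → (p ↔ q)) ↔ (p ↔ p)) = 1 ↔ 4 = 1
No assignment yields a value below 1, so this is the minimum.

1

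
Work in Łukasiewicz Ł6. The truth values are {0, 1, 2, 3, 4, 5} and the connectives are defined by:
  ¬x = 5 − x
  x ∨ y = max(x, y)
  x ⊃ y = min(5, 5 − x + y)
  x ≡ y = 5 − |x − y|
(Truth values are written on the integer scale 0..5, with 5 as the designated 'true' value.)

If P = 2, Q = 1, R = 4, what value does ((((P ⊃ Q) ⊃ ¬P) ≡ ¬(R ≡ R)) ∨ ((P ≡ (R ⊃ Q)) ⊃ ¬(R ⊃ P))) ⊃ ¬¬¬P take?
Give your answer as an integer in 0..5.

5

P ⊃ Q = 2 ⊃ 1 = 4
¬P = ¬2 = 3
(P ⊃ Q) ⊃ ¬P = 4 ⊃ 3 = 4
R ≡ R = 4 ≡ 4 = 5
¬(R ≡ R) = ¬5 = 0
((P ⊃ Q) ⊃ ¬P) ≡ ¬(R ≡ R) = 4 ≡ 0 = 1
R ⊃ Q = 4 ⊃ 1 = 2
P ≡ (R ⊃ Q) = 2 ≡ 2 = 5
R ⊃ P = 4 ⊃ 2 = 3
¬(R ⊃ P) = ¬3 = 2
(P ≡ (R ⊃ Q)) ⊃ ¬(R ⊃ P) = 5 ⊃ 2 = 2
(((P ⊃ Q) ⊃ ¬P) ≡ ¬(R ≡ R)) ∨ ((P ≡ (R ⊃ Q)) ⊃ ¬(R ⊃ P)) = 1 ∨ 2 = 2
¬P = ¬2 = 3
¬¬P = ¬3 = 2
¬¬¬P = ¬2 = 3
((((P ⊃ Q) ⊃ ¬P) ≡ ¬(R ≡ R)) ∨ ((P ≡ (R ⊃ Q)) ⊃ ¬(R ⊃ P))) ⊃ ¬¬¬P = 2 ⊃ 3 = 5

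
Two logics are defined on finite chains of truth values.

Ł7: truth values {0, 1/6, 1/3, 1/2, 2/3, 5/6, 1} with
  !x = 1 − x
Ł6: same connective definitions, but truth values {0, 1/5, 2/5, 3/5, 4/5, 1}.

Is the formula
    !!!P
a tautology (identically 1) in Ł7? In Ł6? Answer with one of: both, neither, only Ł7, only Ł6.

In Ł7: at P = 1/6 the value is 5/6 — not a tautology.
In Ł6: at P = 1/5 the value is 4/5 — not a tautology.

neither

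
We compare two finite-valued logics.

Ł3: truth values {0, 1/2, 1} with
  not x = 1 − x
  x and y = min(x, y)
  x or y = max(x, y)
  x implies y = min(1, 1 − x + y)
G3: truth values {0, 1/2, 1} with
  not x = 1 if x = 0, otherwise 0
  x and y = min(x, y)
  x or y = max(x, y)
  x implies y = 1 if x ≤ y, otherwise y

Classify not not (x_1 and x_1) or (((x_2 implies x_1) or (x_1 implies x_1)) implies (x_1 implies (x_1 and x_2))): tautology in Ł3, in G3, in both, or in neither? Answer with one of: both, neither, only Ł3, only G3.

In Ł3: at x_1 = 1/2, x_2 = 0 the value is 1/2 — not a tautology.
In G3: every assignment gives 1 — tautology.

only G3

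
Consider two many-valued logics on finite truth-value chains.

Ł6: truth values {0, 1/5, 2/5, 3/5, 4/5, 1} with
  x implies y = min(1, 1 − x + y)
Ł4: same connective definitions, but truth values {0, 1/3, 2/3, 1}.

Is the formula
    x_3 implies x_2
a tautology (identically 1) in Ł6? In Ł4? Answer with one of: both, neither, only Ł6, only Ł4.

neither

In Ł6: at x_2 = 0, x_3 = 1/5 the value is 4/5 — not a tautology.
In Ł4: at x_2 = 0, x_3 = 1/3 the value is 2/3 — not a tautology.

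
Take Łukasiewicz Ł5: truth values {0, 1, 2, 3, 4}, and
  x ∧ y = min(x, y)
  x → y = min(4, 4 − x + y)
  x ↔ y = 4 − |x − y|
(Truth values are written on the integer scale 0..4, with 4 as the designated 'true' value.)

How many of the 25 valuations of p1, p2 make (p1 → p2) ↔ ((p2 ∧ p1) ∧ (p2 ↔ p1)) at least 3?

value 4: 5 assignments (counts)
value 3: 5 assignments (counts)
value 2: 5 assignments
value 1: 5 assignments
value 0: 5 assignments
So 10 of the 25 assignments meet the threshold.

10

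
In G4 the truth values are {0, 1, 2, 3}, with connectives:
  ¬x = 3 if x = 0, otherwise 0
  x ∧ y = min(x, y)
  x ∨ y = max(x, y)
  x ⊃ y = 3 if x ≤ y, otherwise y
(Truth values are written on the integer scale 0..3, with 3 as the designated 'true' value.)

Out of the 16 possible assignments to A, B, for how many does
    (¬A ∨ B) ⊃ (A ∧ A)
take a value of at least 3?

A = 0, B = 0 ↦ 0  <
A = 0, B = 1 ↦ 0  <
A = 0, B = 2 ↦ 0  <
A = 0, B = 3 ↦ 0  <
A = 1, B = 0 ↦ 3  ≥
A = 1, B = 1 ↦ 3  ≥
A = 1, B = 2 ↦ 1  <
A = 1, B = 3 ↦ 1  <
A = 2, B = 0 ↦ 3  ≥
A = 2, B = 1 ↦ 3  ≥
A = 2, B = 2 ↦ 3  ≥
A = 2, B = 3 ↦ 2  <
A = 3, B = 0 ↦ 3  ≥
A = 3, B = 1 ↦ 3  ≥
A = 3, B = 2 ↦ 3  ≥
A = 3, B = 3 ↦ 3  ≥
So 9 of the 16 assignments meet the threshold.

9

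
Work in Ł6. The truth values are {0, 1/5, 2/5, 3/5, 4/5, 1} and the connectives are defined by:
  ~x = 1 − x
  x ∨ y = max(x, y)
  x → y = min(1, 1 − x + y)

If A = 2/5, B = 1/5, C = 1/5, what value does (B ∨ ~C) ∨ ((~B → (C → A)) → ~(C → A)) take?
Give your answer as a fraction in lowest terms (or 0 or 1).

4/5

~C = ~1/5 = 4/5
B ∨ ~C = 1/5 ∨ 4/5 = 4/5
~B = ~1/5 = 4/5
C → A = 1/5 → 2/5 = 1
~B → (C → A) = 4/5 → 1 = 1
C → A = 1/5 → 2/5 = 1
~(C → A) = ~1 = 0
(~B → (C → A)) → ~(C → A) = 1 → 0 = 0
(B ∨ ~C) ∨ ((~B → (C → A)) → ~(C → A)) = 4/5 ∨ 0 = 4/5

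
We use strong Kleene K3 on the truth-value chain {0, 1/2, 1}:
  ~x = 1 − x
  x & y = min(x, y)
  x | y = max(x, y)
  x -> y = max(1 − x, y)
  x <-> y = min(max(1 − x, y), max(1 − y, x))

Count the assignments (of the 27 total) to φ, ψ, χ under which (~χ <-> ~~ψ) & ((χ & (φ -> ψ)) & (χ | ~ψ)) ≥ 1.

1

value 1: 1 assignment (counts)
value 1/2: 12 assignments
value 0: 14 assignments
So 1 of the 27 assignments meets the threshold.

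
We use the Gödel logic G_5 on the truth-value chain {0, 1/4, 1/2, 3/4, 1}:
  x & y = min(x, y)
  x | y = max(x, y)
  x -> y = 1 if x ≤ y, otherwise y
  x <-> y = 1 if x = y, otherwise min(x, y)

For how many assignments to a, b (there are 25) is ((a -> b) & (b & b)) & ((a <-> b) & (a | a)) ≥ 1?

value 1: 1 assignment (counts)
value 3/4: 3 assignments
value 1/2: 5 assignments
value 1/4: 7 assignments
value 0: 9 assignments
So 1 of the 25 assignments meets the threshold.

1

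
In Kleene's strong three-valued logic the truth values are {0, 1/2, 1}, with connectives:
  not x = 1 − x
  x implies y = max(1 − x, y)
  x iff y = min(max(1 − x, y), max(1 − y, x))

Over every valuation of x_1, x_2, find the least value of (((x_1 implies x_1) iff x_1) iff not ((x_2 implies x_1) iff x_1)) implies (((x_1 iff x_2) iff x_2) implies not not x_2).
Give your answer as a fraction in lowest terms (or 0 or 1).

Take x_1 = 0, x_2 = 1/2:
x_1 implies x_1 = 0 implies 0 = 1
(x_1 implies x_1) iff x_1 = 1 iff 0 = 0
x_2 implies x_1 = 1/2 implies 0 = 1/2
(x_2 implies x_1) iff x_1 = 1/2 iff 0 = 1/2
not ((x_2 implies x_1) iff x_1) = not 1/2 = 1/2
((x_1 implies x_1) iff x_1) iff not ((x_2 implies x_1) iff x_1) = 0 iff 1/2 = 1/2
x_1 iff x_2 = 0 iff 1/2 = 1/2
(x_1 iff x_2) iff x_2 = 1/2 iff 1/2 = 1/2
not x_2 = not 1/2 = 1/2
not not x_2 = not 1/2 = 1/2
((x_1 iff x_2) iff x_2) implies not not x_2 = 1/2 implies 1/2 = 1/2
(((x_1 implies x_1) iff x_1) iff not ((x_2 implies x_1) iff x_1)) implies (((x_1 iff x_2) iff x_2) implies not not x_2) = 1/2 implies 1/2 = 1/2
No assignment yields a value below 1/2, so this is the minimum.

1/2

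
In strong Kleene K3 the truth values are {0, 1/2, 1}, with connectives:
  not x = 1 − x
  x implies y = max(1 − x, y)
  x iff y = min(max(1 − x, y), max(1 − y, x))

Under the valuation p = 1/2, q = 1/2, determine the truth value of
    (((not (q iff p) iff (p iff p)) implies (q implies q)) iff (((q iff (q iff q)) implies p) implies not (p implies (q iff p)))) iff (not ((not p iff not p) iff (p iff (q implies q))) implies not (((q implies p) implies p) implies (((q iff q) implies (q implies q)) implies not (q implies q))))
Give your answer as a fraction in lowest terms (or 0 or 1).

1/2

q iff p = 1/2 iff 1/2 = 1/2
not (q iff p) = not 1/2 = 1/2
p iff p = 1/2 iff 1/2 = 1/2
not (q iff p) iff (p iff p) = 1/2 iff 1/2 = 1/2
q implies q = 1/2 implies 1/2 = 1/2
(not (q iff p) iff (p iff p)) implies (q implies q) = 1/2 implies 1/2 = 1/2
q iff q = 1/2 iff 1/2 = 1/2
q iff (q iff q) = 1/2 iff 1/2 = 1/2
(q iff (q iff q)) implies p = 1/2 implies 1/2 = 1/2
q iff p = 1/2 iff 1/2 = 1/2
p implies (q iff p) = 1/2 implies 1/2 = 1/2
not (p implies (q iff p)) = not 1/2 = 1/2
((q iff (q iff q)) implies p) implies not (p implies (q iff p)) = 1/2 implies 1/2 = 1/2
((not (q iff p) iff (p iff p)) implies (q implies q)) iff (((q iff (q iff q)) implies p) implies not (p implies (q iff p))) = 1/2 iff 1/2 = 1/2
not p = not 1/2 = 1/2
not p = not 1/2 = 1/2
not p iff not p = 1/2 iff 1/2 = 1/2
q implies q = 1/2 implies 1/2 = 1/2
p iff (q implies q) = 1/2 iff 1/2 = 1/2
(not p iff not p) iff (p iff (q implies q)) = 1/2 iff 1/2 = 1/2
not ((not p iff not p) iff (p iff (q implies q))) = not 1/2 = 1/2
q implies p = 1/2 implies 1/2 = 1/2
(q implies p) implies p = 1/2 implies 1/2 = 1/2
q iff q = 1/2 iff 1/2 = 1/2
q implies q = 1/2 implies 1/2 = 1/2
(q iff q) implies (q implies q) = 1/2 implies 1/2 = 1/2
q implies q = 1/2 implies 1/2 = 1/2
not (q implies q) = not 1/2 = 1/2
((q iff q) implies (q implies q)) implies not (q implies q) = 1/2 implies 1/2 = 1/2
((q implies p) implies p) implies (((q iff q) implies (q implies q)) implies not (q implies q)) = 1/2 implies 1/2 = 1/2
not (((q implies p) implies p) implies (((q iff q) implies (q implies q)) implies not (q implies q))) = not 1/2 = 1/2
not ((not p iff not p) iff (p iff (q implies q))) implies not (((q implies p) implies p) implies (((q iff q) implies (q implies q)) implies not (q implies q))) = 1/2 implies 1/2 = 1/2
(((not (q iff p) iff (p iff p)) implies (q implies q)) iff (((q iff (q iff q)) implies p) implies not (p implies (q iff p)))) iff (not ((not p iff not p) iff (p iff (q implies q))) implies not (((q implies p) implies p) implies (((q iff q) implies (q implies q)) implies not (q implies q)))) = 1/2 iff 1/2 = 1/2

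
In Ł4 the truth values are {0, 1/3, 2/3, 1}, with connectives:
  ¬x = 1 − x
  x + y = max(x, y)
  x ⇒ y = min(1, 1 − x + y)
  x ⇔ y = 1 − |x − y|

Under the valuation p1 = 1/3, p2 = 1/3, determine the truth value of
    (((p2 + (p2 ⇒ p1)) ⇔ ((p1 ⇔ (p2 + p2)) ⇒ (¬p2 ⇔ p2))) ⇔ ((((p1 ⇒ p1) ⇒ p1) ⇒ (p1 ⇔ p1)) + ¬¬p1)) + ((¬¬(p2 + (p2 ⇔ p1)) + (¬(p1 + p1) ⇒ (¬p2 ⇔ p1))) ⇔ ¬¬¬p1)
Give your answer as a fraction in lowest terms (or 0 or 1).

p2 ⇒ p1 = 1/3 ⇒ 1/3 = 1
p2 + (p2 ⇒ p1) = 1/3 + 1 = 1
p2 + p2 = 1/3 + 1/3 = 1/3
p1 ⇔ (p2 + p2) = 1/3 ⇔ 1/3 = 1
¬p2 = ¬1/3 = 2/3
¬p2 ⇔ p2 = 2/3 ⇔ 1/3 = 2/3
(p1 ⇔ (p2 + p2)) ⇒ (¬p2 ⇔ p2) = 1 ⇒ 2/3 = 2/3
(p2 + (p2 ⇒ p1)) ⇔ ((p1 ⇔ (p2 + p2)) ⇒ (¬p2 ⇔ p2)) = 1 ⇔ 2/3 = 2/3
p1 ⇒ p1 = 1/3 ⇒ 1/3 = 1
(p1 ⇒ p1) ⇒ p1 = 1 ⇒ 1/3 = 1/3
p1 ⇔ p1 = 1/3 ⇔ 1/3 = 1
((p1 ⇒ p1) ⇒ p1) ⇒ (p1 ⇔ p1) = 1/3 ⇒ 1 = 1
¬p1 = ¬1/3 = 2/3
¬¬p1 = ¬2/3 = 1/3
(((p1 ⇒ p1) ⇒ p1) ⇒ (p1 ⇔ p1)) + ¬¬p1 = 1 + 1/3 = 1
((p2 + (p2 ⇒ p1)) ⇔ ((p1 ⇔ (p2 + p2)) ⇒ (¬p2 ⇔ p2))) ⇔ ((((p1 ⇒ p1) ⇒ p1) ⇒ (p1 ⇔ p1)) + ¬¬p1) = 2/3 ⇔ 1 = 2/3
p2 ⇔ p1 = 1/3 ⇔ 1/3 = 1
p2 + (p2 ⇔ p1) = 1/3 + 1 = 1
¬(p2 + (p2 ⇔ p1)) = ¬1 = 0
¬¬(p2 + (p2 ⇔ p1)) = ¬0 = 1
p1 + p1 = 1/3 + 1/3 = 1/3
¬(p1 + p1) = ¬1/3 = 2/3
¬p2 = ¬1/3 = 2/3
¬p2 ⇔ p1 = 2/3 ⇔ 1/3 = 2/3
¬(p1 + p1) ⇒ (¬p2 ⇔ p1) = 2/3 ⇒ 2/3 = 1
¬¬(p2 + (p2 ⇔ p1)) + (¬(p1 + p1) ⇒ (¬p2 ⇔ p1)) = 1 + 1 = 1
¬p1 = ¬1/3 = 2/3
¬¬p1 = ¬2/3 = 1/3
¬¬¬p1 = ¬1/3 = 2/3
(¬¬(p2 + (p2 ⇔ p1)) + (¬(p1 + p1) ⇒ (¬p2 ⇔ p1))) ⇔ ¬¬¬p1 = 1 ⇔ 2/3 = 2/3
(((p2 + (p2 ⇒ p1)) ⇔ ((p1 ⇔ (p2 + p2)) ⇒ (¬p2 ⇔ p2))) ⇔ ((((p1 ⇒ p1) ⇒ p1) ⇒ (p1 ⇔ p1)) + ¬¬p1)) + ((¬¬(p2 + (p2 ⇔ p1)) + (¬(p1 + p1) ⇒ (¬p2 ⇔ p1))) ⇔ ¬¬¬p1) = 2/3 + 2/3 = 2/3

2/3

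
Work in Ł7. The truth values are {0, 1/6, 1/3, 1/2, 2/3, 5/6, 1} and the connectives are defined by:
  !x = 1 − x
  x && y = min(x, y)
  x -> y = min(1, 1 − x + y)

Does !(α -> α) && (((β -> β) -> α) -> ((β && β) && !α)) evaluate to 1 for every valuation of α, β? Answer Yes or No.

No

Counterexample: take α = 0, β = 0.
α -> α = 0 -> 0 = 1
!(α -> α) = !1 = 0
β -> β = 0 -> 0 = 1
(β -> β) -> α = 1 -> 0 = 0
β && β = 0 && 0 = 0
!α = !0 = 1
(β && β) && !α = 0 && 1 = 0
((β -> β) -> α) -> ((β && β) && !α) = 0 -> 0 = 1
!(α -> α) && (((β -> β) -> α) -> ((β && β) && !α)) = 0 && 1 = 0
This gives 0 ≠ 1.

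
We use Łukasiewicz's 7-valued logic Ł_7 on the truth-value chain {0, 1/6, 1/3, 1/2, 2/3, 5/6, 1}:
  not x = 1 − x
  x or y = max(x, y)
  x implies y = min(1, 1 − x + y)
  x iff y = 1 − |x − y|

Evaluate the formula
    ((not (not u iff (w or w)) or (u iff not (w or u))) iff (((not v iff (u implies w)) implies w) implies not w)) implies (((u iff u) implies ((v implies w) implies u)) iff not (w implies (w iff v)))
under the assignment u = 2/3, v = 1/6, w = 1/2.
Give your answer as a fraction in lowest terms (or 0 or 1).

2/3

not u = not 2/3 = 1/3
w or w = 1/2 or 1/2 = 1/2
not u iff (w or w) = 1/3 iff 1/2 = 5/6
not (not u iff (w or w)) = not 5/6 = 1/6
w or u = 1/2 or 2/3 = 2/3
not (w or u) = not 2/3 = 1/3
u iff not (w or u) = 2/3 iff 1/3 = 2/3
not (not u iff (w or w)) or (u iff not (w or u)) = 1/6 or 2/3 = 2/3
not v = not 1/6 = 5/6
u implies w = 2/3 implies 1/2 = 5/6
not v iff (u implies w) = 5/6 iff 5/6 = 1
(not v iff (u implies w)) implies w = 1 implies 1/2 = 1/2
not w = not 1/2 = 1/2
((not v iff (u implies w)) implies w) implies not w = 1/2 implies 1/2 = 1
(not (not u iff (w or w)) or (u iff not (w or u))) iff (((not v iff (u implies w)) implies w) implies not w) = 2/3 iff 1 = 2/3
u iff u = 2/3 iff 2/3 = 1
v implies w = 1/6 implies 1/2 = 1
(v implies w) implies u = 1 implies 2/3 = 2/3
(u iff u) implies ((v implies w) implies u) = 1 implies 2/3 = 2/3
w iff v = 1/2 iff 1/6 = 2/3
w implies (w iff v) = 1/2 implies 2/3 = 1
not (w implies (w iff v)) = not 1 = 0
((u iff u) implies ((v implies w) implies u)) iff not (w implies (w iff v)) = 2/3 iff 0 = 1/3
((not (not u iff (w or w)) or (u iff not (w or u))) iff (((not v iff (u implies w)) implies w) implies not w)) implies (((u iff u) implies ((v implies w) implies u)) iff not (w implies (w iff v))) = 2/3 implies 1/3 = 2/3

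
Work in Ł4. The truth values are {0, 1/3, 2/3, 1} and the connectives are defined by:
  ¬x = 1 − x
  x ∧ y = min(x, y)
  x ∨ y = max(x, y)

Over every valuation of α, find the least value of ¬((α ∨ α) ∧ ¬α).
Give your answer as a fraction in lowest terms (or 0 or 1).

Take α = 1/3:
α ∨ α = 1/3 ∨ 1/3 = 1/3
¬α = ¬1/3 = 2/3
(α ∨ α) ∧ ¬α = 1/3 ∧ 2/3 = 1/3
¬((α ∨ α) ∧ ¬α) = ¬1/3 = 2/3
No assignment yields a value below 2/3, so this is the minimum.

2/3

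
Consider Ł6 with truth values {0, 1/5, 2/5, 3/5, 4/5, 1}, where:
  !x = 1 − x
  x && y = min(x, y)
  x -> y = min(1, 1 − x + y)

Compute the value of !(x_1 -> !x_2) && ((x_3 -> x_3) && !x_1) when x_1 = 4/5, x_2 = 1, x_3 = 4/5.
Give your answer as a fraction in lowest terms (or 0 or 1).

1/5

!x_2 = !1 = 0
x_1 -> !x_2 = 4/5 -> 0 = 1/5
!(x_1 -> !x_2) = !1/5 = 4/5
x_3 -> x_3 = 4/5 -> 4/5 = 1
!x_1 = !4/5 = 1/5
(x_3 -> x_3) && !x_1 = 1 && 1/5 = 1/5
!(x_1 -> !x_2) && ((x_3 -> x_3) && !x_1) = 4/5 && 1/5 = 1/5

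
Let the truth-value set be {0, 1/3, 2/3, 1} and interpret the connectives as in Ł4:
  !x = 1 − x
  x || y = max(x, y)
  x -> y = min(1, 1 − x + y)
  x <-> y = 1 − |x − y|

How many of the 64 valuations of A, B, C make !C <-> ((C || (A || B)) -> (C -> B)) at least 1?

value 1: 22 assignments (counts)
value 2/3: 23 assignments
value 1/3: 15 assignments
value 0: 4 assignments
So 22 of the 64 assignments meet the threshold.

22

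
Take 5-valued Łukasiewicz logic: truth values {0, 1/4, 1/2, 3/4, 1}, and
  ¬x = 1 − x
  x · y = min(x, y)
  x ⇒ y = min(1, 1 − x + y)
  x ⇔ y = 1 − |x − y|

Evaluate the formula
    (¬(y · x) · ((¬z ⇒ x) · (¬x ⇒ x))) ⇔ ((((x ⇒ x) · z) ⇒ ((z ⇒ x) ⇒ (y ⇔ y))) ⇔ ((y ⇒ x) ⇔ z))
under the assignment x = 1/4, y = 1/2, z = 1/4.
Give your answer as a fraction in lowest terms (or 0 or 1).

y · x = 1/2 · 1/4 = 1/4
¬(y · x) = ¬1/4 = 3/4
¬z = ¬1/4 = 3/4
¬z ⇒ x = 3/4 ⇒ 1/4 = 1/2
¬x = ¬1/4 = 3/4
¬x ⇒ x = 3/4 ⇒ 1/4 = 1/2
(¬z ⇒ x) · (¬x ⇒ x) = 1/2 · 1/2 = 1/2
¬(y · x) · ((¬z ⇒ x) · (¬x ⇒ x)) = 3/4 · 1/2 = 1/2
x ⇒ x = 1/4 ⇒ 1/4 = 1
(x ⇒ x) · z = 1 · 1/4 = 1/4
z ⇒ x = 1/4 ⇒ 1/4 = 1
y ⇔ y = 1/2 ⇔ 1/2 = 1
(z ⇒ x) ⇒ (y ⇔ y) = 1 ⇒ 1 = 1
((x ⇒ x) · z) ⇒ ((z ⇒ x) ⇒ (y ⇔ y)) = 1/4 ⇒ 1 = 1
y ⇒ x = 1/2 ⇒ 1/4 = 3/4
(y ⇒ x) ⇔ z = 3/4 ⇔ 1/4 = 1/2
(((x ⇒ x) · z) ⇒ ((z ⇒ x) ⇒ (y ⇔ y))) ⇔ ((y ⇒ x) ⇔ z) = 1 ⇔ 1/2 = 1/2
(¬(y · x) · ((¬z ⇒ x) · (¬x ⇒ x))) ⇔ ((((x ⇒ x) · z) ⇒ ((z ⇒ x) ⇒ (y ⇔ y))) ⇔ ((y ⇒ x) ⇔ z)) = 1/2 ⇔ 1/2 = 1

1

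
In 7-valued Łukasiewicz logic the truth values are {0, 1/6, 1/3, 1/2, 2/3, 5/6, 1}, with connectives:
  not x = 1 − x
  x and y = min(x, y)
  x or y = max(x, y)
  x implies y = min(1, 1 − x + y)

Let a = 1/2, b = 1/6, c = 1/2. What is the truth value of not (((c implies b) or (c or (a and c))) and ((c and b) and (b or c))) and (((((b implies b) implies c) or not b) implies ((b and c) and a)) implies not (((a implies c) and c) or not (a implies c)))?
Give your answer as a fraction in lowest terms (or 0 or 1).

c implies b = 1/2 implies 1/6 = 2/3
a and c = 1/2 and 1/2 = 1/2
c or (a and c) = 1/2 or 1/2 = 1/2
(c implies b) or (c or (a and c)) = 2/3 or 1/2 = 2/3
c and b = 1/2 and 1/6 = 1/6
b or c = 1/6 or 1/2 = 1/2
(c and b) and (b or c) = 1/6 and 1/2 = 1/6
((c implies b) or (c or (a and c))) and ((c and b) and (b or c)) = 2/3 and 1/6 = 1/6
not (((c implies b) or (c or (a and c))) and ((c and b) and (b or c))) = not 1/6 = 5/6
b implies b = 1/6 implies 1/6 = 1
(b implies b) implies c = 1 implies 1/2 = 1/2
not b = not 1/6 = 5/6
((b implies b) implies c) or not b = 1/2 or 5/6 = 5/6
b and c = 1/6 and 1/2 = 1/6
(b and c) and a = 1/6 and 1/2 = 1/6
(((b implies b) implies c) or not b) implies ((b and c) and a) = 5/6 implies 1/6 = 1/3
a implies c = 1/2 implies 1/2 = 1
(a implies c) and c = 1 and 1/2 = 1/2
a implies c = 1/2 implies 1/2 = 1
not (a implies c) = not 1 = 0
((a implies c) and c) or not (a implies c) = 1/2 or 0 = 1/2
not (((a implies c) and c) or not (a implies c)) = not 1/2 = 1/2
((((b implies b) implies c) or not b) implies ((b and c) and a)) implies not (((a implies c) and c) or not (a implies c)) = 1/3 implies 1/2 = 1
not (((c implies b) or (c or (a and c))) and ((c and b) and (b or c))) and (((((b implies b) implies c) or not b) implies ((b and c) and a)) implies not (((a implies c) and c) or not (a implies c))) = 5/6 and 1 = 5/6

5/6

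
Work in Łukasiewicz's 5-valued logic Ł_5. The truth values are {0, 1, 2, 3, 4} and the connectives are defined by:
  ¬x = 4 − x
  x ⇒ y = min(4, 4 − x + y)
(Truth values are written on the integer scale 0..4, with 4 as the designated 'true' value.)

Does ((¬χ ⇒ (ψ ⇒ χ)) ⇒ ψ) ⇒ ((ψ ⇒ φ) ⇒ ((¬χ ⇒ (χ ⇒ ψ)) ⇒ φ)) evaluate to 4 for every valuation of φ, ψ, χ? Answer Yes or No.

Counterexample: take φ = 0, ψ = 1, χ = 0.
¬χ = ¬0 = 4
ψ ⇒ χ = 1 ⇒ 0 = 3
¬χ ⇒ (ψ ⇒ χ) = 4 ⇒ 3 = 3
(¬χ ⇒ (ψ ⇒ χ)) ⇒ ψ = 3 ⇒ 1 = 2
ψ ⇒ φ = 1 ⇒ 0 = 3
¬χ = ¬0 = 4
χ ⇒ ψ = 0 ⇒ 1 = 4
¬χ ⇒ (χ ⇒ ψ) = 4 ⇒ 4 = 4
(¬χ ⇒ (χ ⇒ ψ)) ⇒ φ = 4 ⇒ 0 = 0
(ψ ⇒ φ) ⇒ ((¬χ ⇒ (χ ⇒ ψ)) ⇒ φ) = 3 ⇒ 0 = 1
((¬χ ⇒ (ψ ⇒ χ)) ⇒ ψ) ⇒ ((ψ ⇒ φ) ⇒ ((¬χ ⇒ (χ ⇒ ψ)) ⇒ φ)) = 2 ⇒ 1 = 3
This gives 3 ≠ 4.

No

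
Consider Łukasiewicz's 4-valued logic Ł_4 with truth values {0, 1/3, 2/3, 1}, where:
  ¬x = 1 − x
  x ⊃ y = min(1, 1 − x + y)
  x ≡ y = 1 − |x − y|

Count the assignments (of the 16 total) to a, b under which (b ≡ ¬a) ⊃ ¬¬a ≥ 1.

a = 0, b = 0 ↦ 1  ≥
a = 0, b = 1/3 ↦ 2/3  <
a = 0, b = 2/3 ↦ 1/3  <
a = 0, b = 1 ↦ 0  <
a = 1/3, b = 0 ↦ 1  ≥
a = 1/3, b = 1/3 ↦ 2/3  <
a = 1/3, b = 2/3 ↦ 1/3  <
a = 1/3, b = 1 ↦ 2/3  <
a = 2/3, b = 0 ↦ 1  ≥
a = 2/3, b = 1/3 ↦ 2/3  <
a = 2/3, b = 2/3 ↦ 1  ≥
a = 2/3, b = 1 ↦ 1  ≥
a = 1, b = 0 ↦ 1  ≥
a = 1, b = 1/3 ↦ 1  ≥
a = 1, b = 2/3 ↦ 1  ≥
a = 1, b = 1 ↦ 1  ≥
So 9 of the 16 assignments meet the threshold.

9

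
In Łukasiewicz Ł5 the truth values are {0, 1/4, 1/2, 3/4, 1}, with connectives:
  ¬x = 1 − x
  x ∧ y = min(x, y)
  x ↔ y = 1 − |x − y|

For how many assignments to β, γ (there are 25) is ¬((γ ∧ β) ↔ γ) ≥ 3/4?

3

value 1: 1 assignment (counts)
value 3/4: 2 assignments (counts)
value 1/2: 3 assignments
value 1/4: 4 assignments
value 0: 15 assignments
So 3 of the 25 assignments meet the threshold.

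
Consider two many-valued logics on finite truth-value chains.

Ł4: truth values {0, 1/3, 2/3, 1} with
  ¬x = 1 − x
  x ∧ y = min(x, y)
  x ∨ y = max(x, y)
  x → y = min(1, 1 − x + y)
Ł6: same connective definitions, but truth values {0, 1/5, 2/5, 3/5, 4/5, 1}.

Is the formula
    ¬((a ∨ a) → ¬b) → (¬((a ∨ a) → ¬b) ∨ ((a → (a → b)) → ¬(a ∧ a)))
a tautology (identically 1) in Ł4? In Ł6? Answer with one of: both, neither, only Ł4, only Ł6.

In Ł4: every assignment gives 1 — tautology.
In Ł6: every assignment gives 1 — tautology.

both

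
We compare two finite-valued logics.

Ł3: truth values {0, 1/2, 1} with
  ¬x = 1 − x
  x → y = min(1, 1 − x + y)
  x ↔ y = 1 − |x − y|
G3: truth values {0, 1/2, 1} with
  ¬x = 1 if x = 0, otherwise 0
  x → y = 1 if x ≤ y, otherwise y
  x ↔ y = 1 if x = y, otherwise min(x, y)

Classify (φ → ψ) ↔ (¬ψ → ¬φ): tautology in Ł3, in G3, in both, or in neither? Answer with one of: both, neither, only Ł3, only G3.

In Ł3: every assignment gives 1 — tautology.
In G3: at φ = 1, ψ = 1/2 the value is 1/2 — not a tautology.

only Ł3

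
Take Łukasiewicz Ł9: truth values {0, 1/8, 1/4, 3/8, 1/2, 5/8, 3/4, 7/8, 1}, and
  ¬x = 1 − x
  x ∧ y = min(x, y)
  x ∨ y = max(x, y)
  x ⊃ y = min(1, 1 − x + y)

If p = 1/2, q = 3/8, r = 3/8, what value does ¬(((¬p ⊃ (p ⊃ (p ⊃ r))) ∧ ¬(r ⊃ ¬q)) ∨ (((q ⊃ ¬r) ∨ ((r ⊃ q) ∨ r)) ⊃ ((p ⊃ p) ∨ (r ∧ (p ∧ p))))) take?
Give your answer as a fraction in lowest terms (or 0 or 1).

0

¬p = ¬1/2 = 1/2
p ⊃ r = 1/2 ⊃ 3/8 = 7/8
p ⊃ (p ⊃ r) = 1/2 ⊃ 7/8 = 1
¬p ⊃ (p ⊃ (p ⊃ r)) = 1/2 ⊃ 1 = 1
¬q = ¬3/8 = 5/8
r ⊃ ¬q = 3/8 ⊃ 5/8 = 1
¬(r ⊃ ¬q) = ¬1 = 0
(¬p ⊃ (p ⊃ (p ⊃ r))) ∧ ¬(r ⊃ ¬q) = 1 ∧ 0 = 0
¬r = ¬3/8 = 5/8
q ⊃ ¬r = 3/8 ⊃ 5/8 = 1
r ⊃ q = 3/8 ⊃ 3/8 = 1
(r ⊃ q) ∨ r = 1 ∨ 3/8 = 1
(q ⊃ ¬r) ∨ ((r ⊃ q) ∨ r) = 1 ∨ 1 = 1
p ⊃ p = 1/2 ⊃ 1/2 = 1
p ∧ p = 1/2 ∧ 1/2 = 1/2
r ∧ (p ∧ p) = 3/8 ∧ 1/2 = 3/8
(p ⊃ p) ∨ (r ∧ (p ∧ p)) = 1 ∨ 3/8 = 1
((q ⊃ ¬r) ∨ ((r ⊃ q) ∨ r)) ⊃ ((p ⊃ p) ∨ (r ∧ (p ∧ p))) = 1 ⊃ 1 = 1
((¬p ⊃ (p ⊃ (p ⊃ r))) ∧ ¬(r ⊃ ¬q)) ∨ (((q ⊃ ¬r) ∨ ((r ⊃ q) ∨ r)) ⊃ ((p ⊃ p) ∨ (r ∧ (p ∧ p)))) = 0 ∨ 1 = 1
¬(((¬p ⊃ (p ⊃ (p ⊃ r))) ∧ ¬(r ⊃ ¬q)) ∨ (((q ⊃ ¬r) ∨ ((r ⊃ q) ∨ r)) ⊃ ((p ⊃ p) ∨ (r ∧ (p ∧ p))))) = ¬1 = 0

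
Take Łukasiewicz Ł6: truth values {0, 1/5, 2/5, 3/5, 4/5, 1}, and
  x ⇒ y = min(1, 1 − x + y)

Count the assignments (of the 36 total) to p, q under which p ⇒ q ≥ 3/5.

value 1: 21 assignments (counts)
value 4/5: 5 assignments (counts)
value 3/5: 4 assignments (counts)
value 2/5: 3 assignments
value 1/5: 2 assignments
value 0: 1 assignment
So 30 of the 36 assignments meet the threshold.

30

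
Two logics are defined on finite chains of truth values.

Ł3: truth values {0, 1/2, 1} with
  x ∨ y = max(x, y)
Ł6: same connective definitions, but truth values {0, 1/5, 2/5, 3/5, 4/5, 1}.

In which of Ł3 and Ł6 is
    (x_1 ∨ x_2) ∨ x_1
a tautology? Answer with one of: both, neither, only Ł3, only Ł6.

In Ł3: at x_1 = 0, x_2 = 0 the value is 0 — not a tautology.
In Ł6: at x_1 = 0, x_2 = 0 the value is 0 — not a tautology.

neither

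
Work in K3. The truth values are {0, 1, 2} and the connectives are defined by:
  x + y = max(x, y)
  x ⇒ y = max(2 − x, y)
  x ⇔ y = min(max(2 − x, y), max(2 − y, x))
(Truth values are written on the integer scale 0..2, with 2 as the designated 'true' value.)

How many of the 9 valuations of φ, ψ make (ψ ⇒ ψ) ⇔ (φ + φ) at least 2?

2

φ = 0, ψ = 0 ↦ 0  <
φ = 0, ψ = 1 ↦ 1  <
φ = 0, ψ = 2 ↦ 0  <
φ = 1, ψ = 0 ↦ 1  <
φ = 1, ψ = 1 ↦ 1  <
φ = 1, ψ = 2 ↦ 1  <
φ = 2, ψ = 0 ↦ 2  ≥
φ = 2, ψ = 1 ↦ 1  <
φ = 2, ψ = 2 ↦ 2  ≥
So 2 of the 9 assignments meet the threshold.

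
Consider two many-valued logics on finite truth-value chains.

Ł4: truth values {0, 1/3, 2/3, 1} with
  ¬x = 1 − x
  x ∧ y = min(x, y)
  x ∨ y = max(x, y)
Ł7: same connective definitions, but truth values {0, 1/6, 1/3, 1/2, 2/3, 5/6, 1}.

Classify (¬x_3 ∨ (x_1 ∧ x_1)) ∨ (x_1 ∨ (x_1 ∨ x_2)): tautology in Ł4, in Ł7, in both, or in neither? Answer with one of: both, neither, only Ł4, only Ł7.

In Ł4: at x_1 = 0, x_2 = 0, x_3 = 1/3 the value is 2/3 — not a tautology.
In Ł7: at x_1 = 0, x_2 = 0, x_3 = 1/6 the value is 5/6 — not a tautology.

neither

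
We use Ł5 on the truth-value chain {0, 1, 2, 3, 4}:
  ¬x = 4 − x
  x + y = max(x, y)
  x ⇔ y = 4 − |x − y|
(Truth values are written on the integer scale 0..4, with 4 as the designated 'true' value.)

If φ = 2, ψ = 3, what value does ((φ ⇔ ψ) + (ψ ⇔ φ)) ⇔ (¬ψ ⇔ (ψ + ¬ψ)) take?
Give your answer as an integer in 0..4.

φ ⇔ ψ = 2 ⇔ 3 = 3
ψ ⇔ φ = 3 ⇔ 2 = 3
(φ ⇔ ψ) + (ψ ⇔ φ) = 3 + 3 = 3
¬ψ = ¬3 = 1
¬ψ = ¬3 = 1
ψ + ¬ψ = 3 + 1 = 3
¬ψ ⇔ (ψ + ¬ψ) = 1 ⇔ 3 = 2
((φ ⇔ ψ) + (ψ ⇔ φ)) ⇔ (¬ψ ⇔ (ψ + ¬ψ)) = 3 ⇔ 2 = 3

3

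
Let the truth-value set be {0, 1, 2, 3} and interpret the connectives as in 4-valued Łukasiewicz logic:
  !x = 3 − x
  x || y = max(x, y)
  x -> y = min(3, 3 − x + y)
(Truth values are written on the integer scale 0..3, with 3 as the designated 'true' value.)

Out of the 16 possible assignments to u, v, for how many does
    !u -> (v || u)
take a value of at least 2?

14

u = 0, v = 0 ↦ 0  <
u = 0, v = 1 ↦ 1  <
u = 0, v = 2 ↦ 2  ≥
u = 0, v = 3 ↦ 3  ≥
u = 1, v = 0 ↦ 2  ≥
u = 1, v = 1 ↦ 2  ≥
u = 1, v = 2 ↦ 3  ≥
u = 1, v = 3 ↦ 3  ≥
u = 2, v = 0 ↦ 3  ≥
u = 2, v = 1 ↦ 3  ≥
u = 2, v = 2 ↦ 3  ≥
u = 2, v = 3 ↦ 3  ≥
u = 3, v = 0 ↦ 3  ≥
u = 3, v = 1 ↦ 3  ≥
u = 3, v = 2 ↦ 3  ≥
u = 3, v = 3 ↦ 3  ≥
So 14 of the 16 assignments meet the threshold.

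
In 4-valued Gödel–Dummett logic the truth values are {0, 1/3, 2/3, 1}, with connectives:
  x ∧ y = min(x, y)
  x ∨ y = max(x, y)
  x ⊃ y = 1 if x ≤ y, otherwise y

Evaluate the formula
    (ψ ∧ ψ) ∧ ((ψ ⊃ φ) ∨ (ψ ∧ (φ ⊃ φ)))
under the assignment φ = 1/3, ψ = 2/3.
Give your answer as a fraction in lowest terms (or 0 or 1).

ψ ∧ ψ = 2/3 ∧ 2/3 = 2/3
ψ ⊃ φ = 2/3 ⊃ 1/3 = 1/3
φ ⊃ φ = 1/3 ⊃ 1/3 = 1
ψ ∧ (φ ⊃ φ) = 2/3 ∧ 1 = 2/3
(ψ ⊃ φ) ∨ (ψ ∧ (φ ⊃ φ)) = 1/3 ∨ 2/3 = 2/3
(ψ ∧ ψ) ∧ ((ψ ⊃ φ) ∨ (ψ ∧ (φ ⊃ φ))) = 2/3 ∧ 2/3 = 2/3

2/3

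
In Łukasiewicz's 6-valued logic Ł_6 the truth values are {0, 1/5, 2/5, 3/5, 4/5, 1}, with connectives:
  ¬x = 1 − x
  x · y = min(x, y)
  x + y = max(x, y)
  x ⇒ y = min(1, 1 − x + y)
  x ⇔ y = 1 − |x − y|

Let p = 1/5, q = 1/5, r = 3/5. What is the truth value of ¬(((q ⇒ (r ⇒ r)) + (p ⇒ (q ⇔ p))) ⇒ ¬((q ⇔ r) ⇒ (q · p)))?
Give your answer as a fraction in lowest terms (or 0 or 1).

r ⇒ r = 3/5 ⇒ 3/5 = 1
q ⇒ (r ⇒ r) = 1/5 ⇒ 1 = 1
q ⇔ p = 1/5 ⇔ 1/5 = 1
p ⇒ (q ⇔ p) = 1/5 ⇒ 1 = 1
(q ⇒ (r ⇒ r)) + (p ⇒ (q ⇔ p)) = 1 + 1 = 1
q ⇔ r = 1/5 ⇔ 3/5 = 3/5
q · p = 1/5 · 1/5 = 1/5
(q ⇔ r) ⇒ (q · p) = 3/5 ⇒ 1/5 = 3/5
¬((q ⇔ r) ⇒ (q · p)) = ¬3/5 = 2/5
((q ⇒ (r ⇒ r)) + (p ⇒ (q ⇔ p))) ⇒ ¬((q ⇔ r) ⇒ (q · p)) = 1 ⇒ 2/5 = 2/5
¬(((q ⇒ (r ⇒ r)) + (p ⇒ (q ⇔ p))) ⇒ ¬((q ⇔ r) ⇒ (q · p))) = ¬2/5 = 3/5

3/5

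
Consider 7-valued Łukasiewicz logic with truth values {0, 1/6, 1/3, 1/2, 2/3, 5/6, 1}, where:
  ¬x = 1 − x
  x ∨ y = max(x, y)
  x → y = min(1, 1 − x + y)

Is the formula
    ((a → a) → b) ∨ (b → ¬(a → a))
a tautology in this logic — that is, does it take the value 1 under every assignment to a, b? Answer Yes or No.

No

Counterexample: take a = 0, b = 1/6.
a → a = 0 → 0 = 1
(a → a) → b = 1 → 1/6 = 1/6
a → a = 0 → 0 = 1
¬(a → a) = ¬1 = 0
b → ¬(a → a) = 1/6 → 0 = 5/6
((a → a) → b) ∨ (b → ¬(a → a)) = 1/6 ∨ 5/6 = 5/6
This gives 5/6 ≠ 1.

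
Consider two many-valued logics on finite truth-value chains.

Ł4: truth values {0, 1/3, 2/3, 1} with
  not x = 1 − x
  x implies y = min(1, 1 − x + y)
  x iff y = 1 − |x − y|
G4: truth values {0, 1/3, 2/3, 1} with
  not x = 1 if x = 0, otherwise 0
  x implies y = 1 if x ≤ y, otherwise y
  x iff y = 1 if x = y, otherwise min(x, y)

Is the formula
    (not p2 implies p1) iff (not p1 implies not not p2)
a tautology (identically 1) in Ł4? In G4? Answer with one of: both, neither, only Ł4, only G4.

only Ł4

In Ł4: every assignment gives 1 — tautology.
In G4: at p1 = 1/3, p2 = 0 the value is 1/3 — not a tautology.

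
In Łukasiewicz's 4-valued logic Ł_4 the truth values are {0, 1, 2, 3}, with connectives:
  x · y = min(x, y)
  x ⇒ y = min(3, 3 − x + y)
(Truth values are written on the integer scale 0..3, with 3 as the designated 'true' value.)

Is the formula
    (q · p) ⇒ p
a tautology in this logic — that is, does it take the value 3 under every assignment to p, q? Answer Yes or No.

Yes

p = 0, q = 0 ↦ 3
p = 0, q = 1 ↦ 3
p = 0, q = 2 ↦ 3
p = 0, q = 3 ↦ 3
p = 1, q = 0 ↦ 3
p = 1, q = 1 ↦ 3
p = 1, q = 2 ↦ 3
p = 1, q = 3 ↦ 3
p = 2, q = 0 ↦ 3
p = 2, q = 1 ↦ 3
p = 2, q = 2 ↦ 3
p = 2, q = 3 ↦ 3
p = 3, q = 0 ↦ 3
p = 3, q = 1 ↦ 3
p = 3, q = 2 ↦ 3
p = 3, q = 3 ↦ 3
Every assignment gives a value ≥ 3.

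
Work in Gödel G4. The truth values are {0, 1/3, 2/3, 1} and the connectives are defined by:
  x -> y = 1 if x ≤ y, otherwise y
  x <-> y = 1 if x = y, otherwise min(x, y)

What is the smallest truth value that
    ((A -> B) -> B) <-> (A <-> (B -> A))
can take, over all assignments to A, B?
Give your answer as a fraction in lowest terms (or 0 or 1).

Take A = 0, B = 1/3:
A -> B = 0 -> 1/3 = 1
(A -> B) -> B = 1 -> 1/3 = 1/3
B -> A = 1/3 -> 0 = 0
A <-> (B -> A) = 0 <-> 0 = 1
((A -> B) -> B) <-> (A <-> (B -> A)) = 1/3 <-> 1 = 1/3
No assignment yields a value below 1/3, so this is the minimum.

1/3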